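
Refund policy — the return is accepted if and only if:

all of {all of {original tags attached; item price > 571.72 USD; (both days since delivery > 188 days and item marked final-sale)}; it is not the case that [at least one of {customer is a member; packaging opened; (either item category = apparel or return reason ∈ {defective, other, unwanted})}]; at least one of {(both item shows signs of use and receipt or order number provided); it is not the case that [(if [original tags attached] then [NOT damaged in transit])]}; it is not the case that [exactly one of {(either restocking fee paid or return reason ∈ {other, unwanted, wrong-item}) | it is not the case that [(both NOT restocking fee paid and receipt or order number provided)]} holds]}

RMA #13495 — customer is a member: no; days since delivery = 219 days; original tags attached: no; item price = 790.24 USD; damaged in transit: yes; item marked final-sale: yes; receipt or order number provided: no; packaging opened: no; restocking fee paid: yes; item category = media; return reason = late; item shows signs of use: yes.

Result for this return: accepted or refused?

Atomic conditions:
  original tags attached: no → false
  item price > 571.72 USD: 790.24 > 571.72 is true
  days since delivery > 188 days: 219 > 188 is true
  item marked final-sale: yes → true
  customer is a member: no → false
  packaging opened: no → false
  item category = apparel: media == apparel is false
  return reason ∈ {defective, other, unwanted}: late is not in the set → false
  item shows signs of use: yes → true
  receipt or order number provided: no → false
  NOT damaged in transit: yes → false
  restocking fee paid: yes → true
  return reason ∈ {other, unwanted, wrong-item}: late is not in the set → false
  NOT restocking fee paid: yes → false
Combine:
[1.3] true AND true = true
[1] false AND true AND true = false
[2.1.3] false OR false = false
[2.1] false OR false OR false = false
[2] NOT false = true
[3.1] true AND false = false
[3.2.1] false → false (antecedent false ⇒ implication holds) = true
[3.2] NOT true = false
[3] false OR false = false
[4.1.1] true OR false = true
[4.1.2.1] false AND false = false
[4.1.2] NOT false = true
[4.1] exactly-one(true, true) = false
[4] NOT false = true
[root] false AND true AND false AND true = false
Overall: false → refused

Refused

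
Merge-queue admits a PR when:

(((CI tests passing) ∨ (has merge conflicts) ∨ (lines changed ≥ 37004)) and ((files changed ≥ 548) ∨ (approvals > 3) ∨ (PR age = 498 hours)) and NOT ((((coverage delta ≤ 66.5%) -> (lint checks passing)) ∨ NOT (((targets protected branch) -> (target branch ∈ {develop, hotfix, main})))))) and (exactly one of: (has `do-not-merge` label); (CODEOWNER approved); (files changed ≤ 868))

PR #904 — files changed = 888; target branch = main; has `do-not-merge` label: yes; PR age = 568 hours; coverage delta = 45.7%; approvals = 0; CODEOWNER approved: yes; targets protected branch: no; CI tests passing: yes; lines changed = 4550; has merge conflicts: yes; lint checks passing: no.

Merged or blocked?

Blocked

Atomic conditions:
  CI tests passing: yes → true
  has merge conflicts: yes → true
  lines changed ≥ 37004: 4550 ≥ 37004 is false
  files changed ≥ 548: 888 ≥ 548 is true
  approvals > 3: 0 > 3 is false
  PR age = 498 hours: 568 == 498 is false
  coverage delta ≤ 66.5%: 45.7 ≤ 66.5 is true
  lint checks passing: no → false
  targets protected branch: no → false
  target branch ∈ {develop, hotfix, main}: main is in the set → true
  has `do-not-merge` label: yes → true
  CODEOWNER approved: yes → true
  files changed ≤ 868: 888 ≤ 868 is false
Combine:
[1.1] true OR true OR false = true
[1.2] true OR false OR false = true
[1.3.1.1] true → false = false
[1.3.1.2.1] false → true (antecedent false ⇒ implication holds) = true
[1.3.1.2] NOT true = false
[1.3.1] false OR false = false
[1.3] NOT false = true
[1] true AND true AND true = true
[2] exactly-one(true, true, false) = false
[root] true AND false = false
Overall: false → blocked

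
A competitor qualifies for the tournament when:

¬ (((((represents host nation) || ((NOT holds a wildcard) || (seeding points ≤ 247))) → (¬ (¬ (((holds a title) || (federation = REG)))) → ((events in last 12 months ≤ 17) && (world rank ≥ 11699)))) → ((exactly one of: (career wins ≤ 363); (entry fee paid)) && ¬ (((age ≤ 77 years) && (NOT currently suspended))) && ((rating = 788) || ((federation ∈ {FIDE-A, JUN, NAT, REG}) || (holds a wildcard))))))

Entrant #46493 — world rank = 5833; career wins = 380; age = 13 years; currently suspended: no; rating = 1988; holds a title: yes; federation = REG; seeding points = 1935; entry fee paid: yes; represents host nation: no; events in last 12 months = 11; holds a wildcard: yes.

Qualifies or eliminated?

Atomic conditions:
  represents host nation: no → false
  NOT holds a wildcard: yes → false
  seeding points ≤ 247: 1935 ≤ 247 is false
  holds a title: yes → true
  federation = REG: REG == REG is true
  events in last 12 months ≤ 17: 11 ≤ 17 is true
  world rank ≥ 11699: 5833 ≥ 11699 is false
  career wins ≤ 363: 380 ≤ 363 is false
  entry fee paid: yes → true
  age ≤ 77 years: 13 ≤ 77 is true
  NOT currently suspended: no → true
  rating = 788: 1988 == 788 is false
  federation ∈ {FIDE-A, JUN, NAT, REG}: REG is in the set → true
  holds a wildcard: yes → true
Combine:
[1.1.1.2] false OR false = false
[1.1.1] false OR false = false
[1.1.2.1.1.1] true OR true = true
[1.1.2.1.1] NOT true = false
[1.1.2.1] NOT false = true
[1.1.2.2] true AND false = false
[1.1.2] true → false = false
[1.1] false → false (antecedent false ⇒ implication holds) = true
[1.2.1] exactly-one(false, true) = true
[1.2.2.1] true AND true = true
[1.2.2] NOT true = false
[1.2.3.2] true OR true = true
[1.2.3] false OR true = true
[1.2] true AND false AND true = false
[1] true → false = false
[root] NOT false = true
Overall: true → qualifies

Qualifies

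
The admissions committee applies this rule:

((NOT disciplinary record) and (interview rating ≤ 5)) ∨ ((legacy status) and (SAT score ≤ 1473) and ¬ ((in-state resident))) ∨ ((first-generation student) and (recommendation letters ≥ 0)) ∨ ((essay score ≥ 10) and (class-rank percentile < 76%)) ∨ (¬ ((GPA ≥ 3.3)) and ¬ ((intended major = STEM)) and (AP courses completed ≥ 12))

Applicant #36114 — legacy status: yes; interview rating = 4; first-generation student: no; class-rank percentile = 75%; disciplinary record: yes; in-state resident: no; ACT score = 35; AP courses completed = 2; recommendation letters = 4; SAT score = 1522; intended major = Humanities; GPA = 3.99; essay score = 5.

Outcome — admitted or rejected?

Rejected

Atomic conditions:
  NOT disciplinary record: yes → false
  interview rating ≤ 5: 4 ≤ 5 is true
  legacy status: yes → true
  SAT score ≤ 1473: 1522 ≤ 1473 is false
  in-state resident: no → false
  first-generation student: no → false
  recommendation letters ≥ 0: 4 ≥ 0 is true
  essay score ≥ 10: 5 ≥ 10 is false
  class-rank percentile < 76%: 75 < 76 is true
  GPA ≥ 3.3: 3.99 ≥ 3.3 is true
  intended major = STEM: Humanities == STEM is false
  AP courses completed ≥ 12: 2 ≥ 12 is false
Combine:
[1] false AND true = false
[2.3] NOT false = true
[2] true AND false AND true = false
[3] false AND true = false
[4] false AND true = false
[5.1] NOT true = false
[5.2] NOT false = true
[5] false AND true AND false = false
[root] false OR false OR false OR false OR false = false
Overall: false → rejected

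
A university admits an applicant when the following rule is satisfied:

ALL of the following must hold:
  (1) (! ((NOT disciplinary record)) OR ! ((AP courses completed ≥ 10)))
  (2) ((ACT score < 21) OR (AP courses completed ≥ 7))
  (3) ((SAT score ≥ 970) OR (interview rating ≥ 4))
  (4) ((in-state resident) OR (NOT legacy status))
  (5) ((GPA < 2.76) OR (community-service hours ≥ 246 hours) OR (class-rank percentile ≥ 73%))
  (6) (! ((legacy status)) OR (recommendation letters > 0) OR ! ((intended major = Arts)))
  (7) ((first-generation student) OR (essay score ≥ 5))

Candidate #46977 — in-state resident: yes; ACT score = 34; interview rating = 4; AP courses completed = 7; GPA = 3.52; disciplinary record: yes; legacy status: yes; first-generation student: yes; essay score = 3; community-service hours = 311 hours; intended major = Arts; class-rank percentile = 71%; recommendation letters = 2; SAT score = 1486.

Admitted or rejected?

Atomic conditions:
  NOT disciplinary record: yes → false
  AP courses completed ≥ 10: 7 ≥ 10 is false
  ACT score < 21: 34 < 21 is false
  AP courses completed ≥ 7: 7 ≥ 7 is true
  SAT score ≥ 970: 1486 ≥ 970 is true
  interview rating ≥ 4: 4 ≥ 4 is true
  in-state resident: yes → true
  NOT legacy status: yes → false
  GPA < 2.76: 3.52 < 2.76 is false
  community-service hours ≥ 246 hours: 311 ≥ 246 is true
  class-rank percentile ≥ 73%: 71 ≥ 73 is false
  legacy status: yes → true
  recommendation letters > 0: 2 > 0 is true
  intended major = Arts: Arts == Arts is true
  first-generation student: yes → true
  essay score ≥ 5: 3 ≥ 5 is false
Combine:
[1.1] NOT false = true
[1.2] NOT false = true
[1] true OR true = true
[2] false OR true = true
[3] true OR true = true
[4] true OR false = true
[5] false OR true OR false = true
[6.1] NOT true = false
[6.3] NOT true = false
[6] false OR true OR false = true
[7] true OR false = true
[root] true AND true AND true AND true AND true AND true AND true = true
Overall: true → admitted

Admitted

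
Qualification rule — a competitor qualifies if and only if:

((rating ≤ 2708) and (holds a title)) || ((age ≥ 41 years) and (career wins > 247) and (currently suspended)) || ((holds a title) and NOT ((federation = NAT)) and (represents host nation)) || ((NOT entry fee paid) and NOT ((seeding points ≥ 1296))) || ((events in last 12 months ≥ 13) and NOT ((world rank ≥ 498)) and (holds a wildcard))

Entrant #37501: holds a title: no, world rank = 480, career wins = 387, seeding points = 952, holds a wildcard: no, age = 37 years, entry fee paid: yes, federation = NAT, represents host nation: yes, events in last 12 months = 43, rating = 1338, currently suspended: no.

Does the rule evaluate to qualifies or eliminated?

Atomic conditions:
  rating ≤ 2708: 1338 ≤ 2708 is true
  holds a title: no → false
  age ≥ 41 years: 37 ≥ 41 is false
  career wins > 247: 387 > 247 is true
  currently suspended: no → false
  federation = NAT: NAT == NAT is true
  represents host nation: yes → true
  NOT entry fee paid: yes → false
  seeding points ≥ 1296: 952 ≥ 1296 is false
  events in last 12 months ≥ 13: 43 ≥ 13 is true
  world rank ≥ 498: 480 ≥ 498 is false
  holds a wildcard: no → false
Combine:
[1] true AND false = false
[2] false AND true AND false = false
[3.2] NOT true = false
[3] false AND false AND true = false
[4.2] NOT false = true
[4] false AND true = false
[5.2] NOT false = true
[5] true AND true AND false = false
[root] false OR false OR false OR false OR false = false
Overall: false → eliminated

Eliminated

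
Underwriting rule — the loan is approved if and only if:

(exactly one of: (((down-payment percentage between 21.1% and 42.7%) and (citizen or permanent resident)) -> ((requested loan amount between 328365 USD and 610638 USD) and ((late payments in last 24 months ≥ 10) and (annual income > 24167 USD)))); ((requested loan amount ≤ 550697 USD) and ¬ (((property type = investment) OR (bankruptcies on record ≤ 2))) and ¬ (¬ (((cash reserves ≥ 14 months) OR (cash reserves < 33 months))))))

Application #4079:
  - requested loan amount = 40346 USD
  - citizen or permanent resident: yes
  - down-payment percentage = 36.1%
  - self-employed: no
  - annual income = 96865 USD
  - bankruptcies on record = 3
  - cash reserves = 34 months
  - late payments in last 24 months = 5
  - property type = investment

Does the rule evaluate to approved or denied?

Atomic conditions:
  down-payment percentage between 21.1% and 42.7%: 36.1 in [21.1, 42.7] is true
  citizen or permanent resident: yes → true
  requested loan amount between 328365 USD and 610638 USD: 40346 in [328365, 610638] is false
  late payments in last 24 months ≥ 10: 5 ≥ 10 is false
  annual income > 24167 USD: 96865 > 24167 is true
  requested loan amount ≤ 550697 USD: 40346 ≤ 550697 is true
  property type = investment: investment == investment is true
  bankruptcies on record ≤ 2: 3 ≤ 2 is false
  cash reserves ≥ 14 months: 34 ≥ 14 is true
  cash reserves < 33 months: 34 < 33 is false
Combine:
[1.1] true AND true = true
[1.2.2] false AND true = false
[1.2] false AND false = false
[1] true → false = false
[2.2.1] true OR false = true
[2.2] NOT true = false
[2.3.1.1] true OR false = true
[2.3.1] NOT true = false
[2.3] NOT false = true
[2] true AND false AND true = false
[root] exactly-one(false, false) = false
Overall: false → denied

Denied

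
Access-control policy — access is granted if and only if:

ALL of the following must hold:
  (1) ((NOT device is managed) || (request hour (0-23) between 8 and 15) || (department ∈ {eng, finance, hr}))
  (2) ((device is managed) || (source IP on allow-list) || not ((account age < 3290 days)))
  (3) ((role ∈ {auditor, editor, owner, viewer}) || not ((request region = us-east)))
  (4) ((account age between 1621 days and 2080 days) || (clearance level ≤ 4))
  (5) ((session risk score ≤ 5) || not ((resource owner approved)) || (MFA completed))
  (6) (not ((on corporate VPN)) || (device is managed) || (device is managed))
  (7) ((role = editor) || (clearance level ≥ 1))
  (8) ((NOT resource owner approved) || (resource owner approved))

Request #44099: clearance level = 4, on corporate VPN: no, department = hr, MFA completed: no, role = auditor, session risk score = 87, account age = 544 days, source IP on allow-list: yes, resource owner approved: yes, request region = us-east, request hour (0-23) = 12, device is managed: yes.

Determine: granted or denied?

Denied

Atomic conditions:
  NOT device is managed: yes → false
  request hour (0-23) between 8 and 15: 12 in [8, 15] is true
  department ∈ {eng, finance, hr}: hr is in the set → true
  device is managed: yes → true
  source IP on allow-list: yes → true
  account age < 3290 days: 544 < 3290 is true
  role ∈ {auditor, editor, owner, viewer}: auditor is in the set → true
  request region = us-east: us-east == us-east is true
  account age between 1621 days and 2080 days: 544 in [1621, 2080] is false
  clearance level ≤ 4: 4 ≤ 4 is true
  session risk score ≤ 5: 87 ≤ 5 is false
  resource owner approved: yes → true
  MFA completed: no → false
  on corporate VPN: no → false
  role = editor: auditor == editor is false
  clearance level ≥ 1: 4 ≥ 1 is true
  NOT resource owner approved: yes → false
Combine:
[1] false OR true OR true = true
[2.3] NOT true = false
[2] true OR true OR false = true
[3.2] NOT true = false
[3] true OR false = true
[4] false OR true = true
[5.2] NOT true = false
[5] false OR false OR false = false
[6.1] NOT false = true
[6] true OR true OR true = true
[7] false OR true = true
[8] false OR true = true
[root] true AND true AND true AND true AND false AND true AND true AND true = false
Overall: false → denied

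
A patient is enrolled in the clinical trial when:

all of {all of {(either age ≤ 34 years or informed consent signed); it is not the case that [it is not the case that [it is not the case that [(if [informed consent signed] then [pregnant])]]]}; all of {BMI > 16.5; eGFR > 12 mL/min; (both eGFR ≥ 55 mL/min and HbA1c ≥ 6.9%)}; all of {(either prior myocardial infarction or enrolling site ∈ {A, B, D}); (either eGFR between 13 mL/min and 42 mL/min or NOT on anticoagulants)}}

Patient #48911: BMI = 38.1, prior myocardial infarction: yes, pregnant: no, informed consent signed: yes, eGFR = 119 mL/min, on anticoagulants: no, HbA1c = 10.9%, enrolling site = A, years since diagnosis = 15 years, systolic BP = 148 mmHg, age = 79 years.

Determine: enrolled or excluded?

Enrolled

Atomic conditions:
  age ≤ 34 years: 79 ≤ 34 is false
  informed consent signed: yes → true
  pregnant: no → false
  BMI > 16.5: 38.1 > 16.5 is true
  eGFR > 12 mL/min: 119 > 12 is true
  eGFR ≥ 55 mL/min: 119 ≥ 55 is true
  HbA1c ≥ 6.9%: 10.9 ≥ 6.9 is true
  prior myocardial infarction: yes → true
  enrolling site ∈ {A, B, D}: A is in the set → true
  eGFR between 13 mL/min and 42 mL/min: 119 in [13, 42] is false
  NOT on anticoagulants: no → true
Combine:
[1.1] false OR true = true
[1.2.1.1.1] true → false = false
[1.2.1.1] NOT false = true
[1.2.1] NOT true = false
[1.2] NOT false = true
[1] true AND true = true
[2.3] true AND true = true
[2] true AND true AND true = true
[3.1] true OR true = true
[3.2] false OR true = true
[3] true AND true = true
[root] true AND true AND true = true
Overall: true → enrolled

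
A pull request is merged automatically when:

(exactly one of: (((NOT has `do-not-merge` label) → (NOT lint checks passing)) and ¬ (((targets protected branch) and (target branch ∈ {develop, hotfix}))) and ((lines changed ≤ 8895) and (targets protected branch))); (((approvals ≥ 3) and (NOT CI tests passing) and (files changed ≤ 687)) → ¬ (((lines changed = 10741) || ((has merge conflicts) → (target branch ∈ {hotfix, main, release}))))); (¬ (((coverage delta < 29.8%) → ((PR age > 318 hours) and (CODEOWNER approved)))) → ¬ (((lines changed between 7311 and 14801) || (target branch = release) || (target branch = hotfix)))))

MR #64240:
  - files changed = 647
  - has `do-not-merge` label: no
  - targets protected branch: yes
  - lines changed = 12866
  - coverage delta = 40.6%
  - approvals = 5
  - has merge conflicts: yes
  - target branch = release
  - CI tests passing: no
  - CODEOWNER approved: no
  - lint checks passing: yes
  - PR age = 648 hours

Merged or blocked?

Atomic conditions:
  NOT has `do-not-merge` label: no → true
  NOT lint checks passing: yes → false
  targets protected branch: yes → true
  target branch ∈ {develop, hotfix}: release is not in the set → false
  lines changed ≤ 8895: 12866 ≤ 8895 is false
  approvals ≥ 3: 5 ≥ 3 is true
  NOT CI tests passing: no → true
  files changed ≤ 687: 647 ≤ 687 is true
  lines changed = 10741: 12866 == 10741 is false
  has merge conflicts: yes → true
  target branch ∈ {hotfix, main, release}: release is in the set → true
  coverage delta < 29.8%: 40.6 < 29.8 is false
  PR age > 318 hours: 648 > 318 is true
  CODEOWNER approved: no → false
  lines changed between 7311 and 14801: 12866 in [7311, 14801] is true
  target branch = release: release == release is true
  target branch = hotfix: release == hotfix is false
Combine:
[1.1] true → false = false
[1.2.1] true AND false = false
[1.2] NOT false = true
[1.3] false AND true = false
[1] false AND true AND false = false
[2.1] true AND true AND true = true
[2.2.1.2] true → true = true
[2.2.1] false OR true = true
[2.2] NOT true = false
[2] true → false = false
[3.1.1.2] true AND false = false
[3.1.1] false → false (antecedent false ⇒ implication holds) = true
[3.1] NOT true = false
[3.2.1] true OR true OR false = true
[3.2] NOT true = false
[3] false → false (antecedent false ⇒ implication holds) = true
[root] exactly-one(false, false, true) = true
Overall: true → merged

Merged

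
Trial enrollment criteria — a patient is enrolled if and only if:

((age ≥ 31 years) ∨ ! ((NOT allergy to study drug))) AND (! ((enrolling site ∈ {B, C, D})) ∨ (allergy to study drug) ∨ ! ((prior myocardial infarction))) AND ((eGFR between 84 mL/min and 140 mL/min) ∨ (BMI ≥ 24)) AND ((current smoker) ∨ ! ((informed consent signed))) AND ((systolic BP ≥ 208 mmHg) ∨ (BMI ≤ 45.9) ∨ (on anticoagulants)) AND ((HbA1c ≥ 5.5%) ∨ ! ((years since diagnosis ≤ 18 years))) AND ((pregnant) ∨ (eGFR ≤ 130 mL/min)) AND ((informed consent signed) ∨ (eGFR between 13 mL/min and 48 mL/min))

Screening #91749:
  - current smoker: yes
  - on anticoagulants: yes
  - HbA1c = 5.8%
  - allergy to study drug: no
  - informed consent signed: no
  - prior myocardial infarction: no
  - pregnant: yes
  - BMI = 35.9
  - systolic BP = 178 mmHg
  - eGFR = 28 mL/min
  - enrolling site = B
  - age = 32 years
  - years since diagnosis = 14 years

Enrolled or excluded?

Atomic conditions:
  age ≥ 31 years: 32 ≥ 31 is true
  NOT allergy to study drug: no → true
  enrolling site ∈ {B, C, D}: B is in the set → true
  allergy to study drug: no → false
  prior myocardial infarction: no → false
  eGFR between 84 mL/min and 140 mL/min: 28 in [84, 140] is false
  BMI ≥ 24: 35.9 ≥ 24 is true
  current smoker: yes → true
  informed consent signed: no → false
  systolic BP ≥ 208 mmHg: 178 ≥ 208 is false
  BMI ≤ 45.9: 35.9 ≤ 45.9 is true
  on anticoagulants: yes → true
  HbA1c ≥ 5.5%: 5.8 ≥ 5.5 is true
  years since diagnosis ≤ 18 years: 14 ≤ 18 is true
  pregnant: yes → true
  eGFR ≤ 130 mL/min: 28 ≤ 130 is true
  eGFR between 13 mL/min and 48 mL/min: 28 in [13, 48] is true
Combine:
[1.2] NOT true = false
[1] true OR false = true
[2.1] NOT true = false
[2.3] NOT false = true
[2] false OR false OR true = true
[3] false OR true = true
[4.2] NOT false = true
[4] true OR true = true
[5] false OR true OR true = true
[6.2] NOT true = false
[6] true OR false = true
[7] true OR true = true
[8] false OR true = true
[root] true AND true AND true AND true AND true AND true AND true AND true = true
Overall: true → enrolled

Enrolled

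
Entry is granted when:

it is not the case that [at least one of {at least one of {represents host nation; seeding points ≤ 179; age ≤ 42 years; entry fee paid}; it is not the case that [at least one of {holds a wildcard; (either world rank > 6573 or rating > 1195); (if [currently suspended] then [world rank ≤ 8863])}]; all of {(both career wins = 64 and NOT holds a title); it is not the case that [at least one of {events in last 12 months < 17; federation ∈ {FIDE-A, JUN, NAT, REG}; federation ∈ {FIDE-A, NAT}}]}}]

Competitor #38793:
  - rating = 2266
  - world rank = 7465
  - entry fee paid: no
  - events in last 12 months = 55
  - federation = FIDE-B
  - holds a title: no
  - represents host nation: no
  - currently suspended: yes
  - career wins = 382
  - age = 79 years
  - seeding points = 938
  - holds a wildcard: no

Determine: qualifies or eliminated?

Atomic conditions:
  represents host nation: no → false
  seeding points ≤ 179: 938 ≤ 179 is false
  age ≤ 42 years: 79 ≤ 42 is false
  entry fee paid: no → false
  holds a wildcard: no → false
  world rank > 6573: 7465 > 6573 is true
  rating > 1195: 2266 > 1195 is true
  currently suspended: yes → true
  world rank ≤ 8863: 7465 ≤ 8863 is true
  career wins = 64: 382 == 64 is false
  NOT holds a title: no → true
  events in last 12 months < 17: 55 < 17 is false
  federation ∈ {FIDE-A, JUN, NAT, REG}: FIDE-B is not in the set → false
  federation ∈ {FIDE-A, NAT}: FIDE-B is not in the set → false
Combine:
[1.1] false OR false OR false OR false = false
[1.2.1.2] true OR true = true
[1.2.1.3] true → true = true
[1.2.1] false OR true OR true = true
[1.2] NOT true = false
[1.3.1] false AND true = false
[1.3.2.1] false OR false OR false = false
[1.3.2] NOT false = true
[1.3] false AND true = false
[1] false OR false OR false = false
[root] NOT false = true
Overall: true → qualifies

Qualifies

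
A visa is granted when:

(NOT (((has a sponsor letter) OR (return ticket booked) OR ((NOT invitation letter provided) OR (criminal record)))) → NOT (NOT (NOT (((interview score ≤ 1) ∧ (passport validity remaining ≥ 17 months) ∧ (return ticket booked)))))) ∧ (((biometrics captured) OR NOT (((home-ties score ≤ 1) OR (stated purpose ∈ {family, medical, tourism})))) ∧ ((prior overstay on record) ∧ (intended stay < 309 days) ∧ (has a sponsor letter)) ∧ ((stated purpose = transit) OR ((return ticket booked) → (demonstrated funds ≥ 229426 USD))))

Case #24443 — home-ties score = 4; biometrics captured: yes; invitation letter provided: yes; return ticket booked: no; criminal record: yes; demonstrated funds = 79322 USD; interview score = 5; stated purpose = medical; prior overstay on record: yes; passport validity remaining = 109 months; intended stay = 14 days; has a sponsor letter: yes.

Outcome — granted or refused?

Atomic conditions:
  has a sponsor letter: yes → true
  return ticket booked: no → false
  NOT invitation letter provided: yes → false
  criminal record: yes → true
  interview score ≤ 1: 5 ≤ 1 is false
  passport validity remaining ≥ 17 months: 109 ≥ 17 is true
  biometrics captured: yes → true
  home-ties score ≤ 1: 4 ≤ 1 is false
  stated purpose ∈ {family, medical, tourism}: medical is in the set → true
  prior overstay on record: yes → true
  intended stay < 309 days: 14 < 309 is true
  stated purpose = transit: medical == transit is false
  demonstrated funds ≥ 229426 USD: 79322 ≥ 229426 is false
Combine:
[1.1.1.3] false OR true = true
[1.1.1] true OR false OR true = true
[1.1] NOT true = false
[1.2.1.1.1] false AND true AND false = false
[1.2.1.1] NOT false = true
[1.2.1] NOT true = false
[1.2] NOT false = true
[1] false → true (antecedent false ⇒ implication holds) = true
[2.1.2.1] false OR true = true
[2.1.2] NOT true = false
[2.1] true OR false = true
[2.2] true AND true AND true = true
[2.3.2] false → false (antecedent false ⇒ implication holds) = true
[2.3] false OR true = true
[2] true AND true AND true = true
[root] true AND true = true
Overall: true → granted

Granted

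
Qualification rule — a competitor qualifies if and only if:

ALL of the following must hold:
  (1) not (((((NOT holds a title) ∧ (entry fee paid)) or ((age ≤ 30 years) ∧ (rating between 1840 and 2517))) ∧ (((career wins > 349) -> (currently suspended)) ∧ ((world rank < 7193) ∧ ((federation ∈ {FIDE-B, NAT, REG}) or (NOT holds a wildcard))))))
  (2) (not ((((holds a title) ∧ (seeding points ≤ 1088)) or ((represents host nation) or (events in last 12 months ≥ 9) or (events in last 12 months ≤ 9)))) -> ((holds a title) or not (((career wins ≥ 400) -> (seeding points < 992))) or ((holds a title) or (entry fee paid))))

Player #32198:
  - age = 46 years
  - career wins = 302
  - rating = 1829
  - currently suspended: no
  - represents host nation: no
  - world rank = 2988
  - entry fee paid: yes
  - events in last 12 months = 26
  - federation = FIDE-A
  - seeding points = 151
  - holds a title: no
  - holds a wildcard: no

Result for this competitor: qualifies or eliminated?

Eliminated

Atomic conditions:
  NOT holds a title: no → true
  entry fee paid: yes → true
  age ≤ 30 years: 46 ≤ 30 is false
  rating between 1840 and 2517: 1829 in [1840, 2517] is false
  career wins > 349: 302 > 349 is false
  currently suspended: no → false
  world rank < 7193: 2988 < 7193 is true
  federation ∈ {FIDE-B, NAT, REG}: FIDE-A is not in the set → false
  NOT holds a wildcard: no → true
  holds a title: no → false
  seeding points ≤ 1088: 151 ≤ 1088 is true
  represents host nation: no → false
  events in last 12 months ≥ 9: 26 ≥ 9 is true
  events in last 12 months ≤ 9: 26 ≤ 9 is false
  career wins ≥ 400: 302 ≥ 400 is false
  seeding points < 992: 151 < 992 is true
Combine:
[1.1.1.1] true AND true = true
[1.1.1.2] false AND false = false
[1.1.1] true OR false = true
[1.1.2.1] false → false (antecedent false ⇒ implication holds) = true
[1.1.2.2.2] false OR true = true
[1.1.2.2] true AND true = true
[1.1.2] true AND true = true
[1.1] true AND true = true
[1] NOT true = false
[2.1.1.1] false AND true = false
[2.1.1.2] false OR true OR false = true
[2.1.1] false OR true = true
[2.1] NOT true = false
[2.2.2.1] false → true (antecedent false ⇒ implication holds) = true
[2.2.2] NOT true = false
[2.2.3] false OR true = true
[2.2] false OR false OR true = true
[2] false → true (antecedent false ⇒ implication holds) = true
[root] false AND true = false
Overall: false → eliminated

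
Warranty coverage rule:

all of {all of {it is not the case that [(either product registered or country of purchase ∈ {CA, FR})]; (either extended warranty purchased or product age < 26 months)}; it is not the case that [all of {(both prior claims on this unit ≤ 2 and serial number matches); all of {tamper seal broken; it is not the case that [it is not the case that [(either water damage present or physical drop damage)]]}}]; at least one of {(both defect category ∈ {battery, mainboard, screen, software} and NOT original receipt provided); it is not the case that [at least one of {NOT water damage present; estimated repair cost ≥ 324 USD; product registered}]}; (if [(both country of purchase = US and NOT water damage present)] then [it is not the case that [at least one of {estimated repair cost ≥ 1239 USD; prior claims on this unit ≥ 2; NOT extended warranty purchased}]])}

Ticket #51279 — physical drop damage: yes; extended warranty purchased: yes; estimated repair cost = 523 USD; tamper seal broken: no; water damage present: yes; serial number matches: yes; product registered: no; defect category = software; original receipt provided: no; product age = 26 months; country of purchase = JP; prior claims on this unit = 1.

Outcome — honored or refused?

Atomic conditions:
  product registered: no → false
  country of purchase ∈ {CA, FR}: JP is not in the set → false
  extended warranty purchased: yes → true
  product age < 26 months: 26 < 26 is false
  prior claims on this unit ≤ 2: 1 ≤ 2 is true
  serial number matches: yes → true
  tamper seal broken: no → false
  water damage present: yes → true
  physical drop damage: yes → true
  defect category ∈ {battery, mainboard, screen, software}: software is in the set → true
  NOT original receipt provided: no → true
  NOT water damage present: yes → false
  estimated repair cost ≥ 324 USD: 523 ≥ 324 is true
  country of purchase = US: JP == US is false
  estimated repair cost ≥ 1239 USD: 523 ≥ 1239 is false
  prior claims on this unit ≥ 2: 1 ≥ 2 is false
  NOT extended warranty purchased: yes → false
Combine:
[1.1.1] false OR false = false
[1.1] NOT false = true
[1.2] true OR false = true
[1] true AND true = true
[2.1.1] true AND true = true
[2.1.2.2.1.1] true OR true = true
[2.1.2.2.1] NOT true = false
[2.1.2.2] NOT false = true
[2.1.2] false AND true = false
[2.1] true AND false = false
[2] NOT false = true
[3.1] true AND true = true
[3.2.1] false OR true OR false = true
[3.2] NOT true = false
[3] true OR false = true
[4.1] false AND false = false
[4.2.1] false OR false OR false = false
[4.2] NOT false = true
[4] false → true (antecedent false ⇒ implication holds) = true
[root] true AND true AND true AND true = true
Overall: true → honored

Honored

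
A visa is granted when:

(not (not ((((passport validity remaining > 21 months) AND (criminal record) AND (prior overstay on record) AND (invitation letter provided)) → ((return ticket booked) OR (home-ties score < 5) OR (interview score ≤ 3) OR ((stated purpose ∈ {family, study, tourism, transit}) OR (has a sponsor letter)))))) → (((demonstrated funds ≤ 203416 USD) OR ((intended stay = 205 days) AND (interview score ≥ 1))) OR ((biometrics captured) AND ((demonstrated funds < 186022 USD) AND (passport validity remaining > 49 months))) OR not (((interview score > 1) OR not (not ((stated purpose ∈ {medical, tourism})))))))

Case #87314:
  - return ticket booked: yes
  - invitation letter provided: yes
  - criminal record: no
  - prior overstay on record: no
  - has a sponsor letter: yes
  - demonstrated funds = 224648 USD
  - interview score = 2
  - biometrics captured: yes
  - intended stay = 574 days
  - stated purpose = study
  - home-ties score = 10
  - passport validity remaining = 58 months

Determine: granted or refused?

Atomic conditions:
  passport validity remaining > 21 months: 58 > 21 is true
  criminal record: no → false
  prior overstay on record: no → false
  invitation letter provided: yes → true
  return ticket booked: yes → true
  home-ties score < 5: 10 < 5 is false
  interview score ≤ 3: 2 ≤ 3 is true
  stated purpose ∈ {family, study, tourism, transit}: study is in the set → true
  has a sponsor letter: yes → true
  demonstrated funds ≤ 203416 USD: 224648 ≤ 203416 is false
  intended stay = 205 days: 574 == 205 is false
  interview score ≥ 1: 2 ≥ 1 is true
  biometrics captured: yes → true
  demonstrated funds < 186022 USD: 224648 < 186022 is false
  passport validity remaining > 49 months: 58 > 49 is true
  interview score > 1: 2 > 1 is true
  stated purpose ∈ {medical, tourism}: study is not in the set → false
Combine:
[1.1.1.1] true AND false AND false AND true = false
[1.1.1.2.4] true OR true = true
[1.1.1.2] true OR false OR true OR true = true
[1.1.1] false → true (antecedent false ⇒ implication holds) = true
[1.1] NOT true = false
[1] NOT false = true
[2.1.2] false AND true = false
[2.1] false OR false = false
[2.2.2] false AND true = false
[2.2] true AND false = false
[2.3.1.2.1] NOT false = true
[2.3.1.2] NOT true = false
[2.3.1] true OR false = true
[2.3] NOT true = false
[2] false OR false OR false = false
[root] true → false = false
Overall: false → refused

Refused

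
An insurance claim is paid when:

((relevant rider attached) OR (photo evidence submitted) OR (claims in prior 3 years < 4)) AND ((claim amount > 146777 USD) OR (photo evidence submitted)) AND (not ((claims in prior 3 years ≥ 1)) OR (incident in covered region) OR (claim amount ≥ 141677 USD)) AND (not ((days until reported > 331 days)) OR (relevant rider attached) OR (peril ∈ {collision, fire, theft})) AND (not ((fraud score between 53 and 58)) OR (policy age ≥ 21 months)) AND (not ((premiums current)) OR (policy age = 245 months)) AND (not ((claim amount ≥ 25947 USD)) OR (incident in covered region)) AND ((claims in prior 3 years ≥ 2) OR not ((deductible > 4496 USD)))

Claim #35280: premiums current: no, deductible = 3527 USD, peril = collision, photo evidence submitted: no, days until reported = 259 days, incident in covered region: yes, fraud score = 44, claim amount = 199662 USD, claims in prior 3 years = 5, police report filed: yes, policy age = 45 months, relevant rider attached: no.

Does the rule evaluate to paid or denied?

Denied

Atomic conditions:
  relevant rider attached: no → false
  photo evidence submitted: no → false
  claims in prior 3 years < 4: 5 < 4 is false
  claim amount > 146777 USD: 199662 > 146777 is true
  claims in prior 3 years ≥ 1: 5 ≥ 1 is true
  incident in covered region: yes → true
  claim amount ≥ 141677 USD: 199662 ≥ 141677 is true
  days until reported > 331 days: 259 > 331 is false
  peril ∈ {collision, fire, theft}: collision is in the set → true
  fraud score between 53 and 58: 44 in [53, 58] is false
  policy age ≥ 21 months: 45 ≥ 21 is true
  premiums current: no → false
  policy age = 245 months: 45 == 245 is false
  claim amount ≥ 25947 USD: 199662 ≥ 25947 is true
  claims in prior 3 years ≥ 2: 5 ≥ 2 is true
  deductible > 4496 USD: 3527 > 4496 is false
Combine:
[1] false OR false OR false = false
[2] true OR false = true
[3.1] NOT true = false
[3] false OR true OR true = true
[4.1] NOT false = true
[4] true OR false OR true = true
[5.1] NOT false = true
[5] true OR true = true
[6.1] NOT false = true
[6] true OR false = true
[7.1] NOT true = false
[7] false OR true = true
[8.2] NOT false = true
[8] true OR true = true
[root] false AND true AND true AND true AND true AND true AND true AND true = false
Overall: false → denied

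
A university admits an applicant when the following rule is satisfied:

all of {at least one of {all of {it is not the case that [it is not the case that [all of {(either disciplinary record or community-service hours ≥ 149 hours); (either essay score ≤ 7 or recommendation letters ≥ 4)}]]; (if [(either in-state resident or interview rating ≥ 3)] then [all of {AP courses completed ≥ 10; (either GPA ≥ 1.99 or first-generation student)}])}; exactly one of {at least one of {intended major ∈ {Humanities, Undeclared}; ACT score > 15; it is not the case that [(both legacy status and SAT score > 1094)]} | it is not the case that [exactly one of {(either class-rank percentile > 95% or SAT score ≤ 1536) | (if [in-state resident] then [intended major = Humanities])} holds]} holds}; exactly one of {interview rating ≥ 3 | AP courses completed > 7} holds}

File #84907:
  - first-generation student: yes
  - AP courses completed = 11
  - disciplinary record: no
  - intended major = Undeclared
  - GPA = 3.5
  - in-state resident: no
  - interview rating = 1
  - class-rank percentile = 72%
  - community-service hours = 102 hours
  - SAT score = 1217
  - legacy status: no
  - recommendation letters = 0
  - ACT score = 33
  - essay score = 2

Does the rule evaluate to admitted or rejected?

Rejected

Atomic conditions:
  disciplinary record: no → false
  community-service hours ≥ 149 hours: 102 ≥ 149 is false
  essay score ≤ 7: 2 ≤ 7 is true
  recommendation letters ≥ 4: 0 ≥ 4 is false
  in-state resident: no → false
  interview rating ≥ 3: 1 ≥ 3 is false
  AP courses completed ≥ 10: 11 ≥ 10 is true
  GPA ≥ 1.99: 3.5 ≥ 1.99 is true
  first-generation student: yes → true
  intended major ∈ {Humanities, Undeclared}: Undeclared is in the set → true
  ACT score > 15: 33 > 15 is true
  legacy status: no → false
  SAT score > 1094: 1217 > 1094 is true
  class-rank percentile > 95%: 72 > 95 is false
  SAT score ≤ 1536: 1217 ≤ 1536 is true
  intended major = Humanities: Undeclared == Humanities is false
  AP courses completed > 7: 11 > 7 is true
Combine:
[1.1.1.1.1.1] false OR false = false
[1.1.1.1.1.2] true OR false = true
[1.1.1.1.1] false AND true = false
[1.1.1.1] NOT false = true
[1.1.1] NOT true = false
[1.1.2.1] false OR false = false
[1.1.2.2.2] true OR true = true
[1.1.2.2] true AND true = true
[1.1.2] false → true (antecedent false ⇒ implication holds) = true
[1.1] false AND true = false
[1.2.1.3.1] false AND true = false
[1.2.1.3] NOT false = true
[1.2.1] true OR true OR true = true
[1.2.2.1.1] false OR true = true
[1.2.2.1.2] false → false (antecedent false ⇒ implication holds) = true
[1.2.2.1] exactly-one(true, true) = false
[1.2.2] NOT false = true
[1.2] exactly-one(true, true) = false
[1] false OR false = false
[2] exactly-one(false, true) = true
[root] false AND true = false
Overall: false → rejected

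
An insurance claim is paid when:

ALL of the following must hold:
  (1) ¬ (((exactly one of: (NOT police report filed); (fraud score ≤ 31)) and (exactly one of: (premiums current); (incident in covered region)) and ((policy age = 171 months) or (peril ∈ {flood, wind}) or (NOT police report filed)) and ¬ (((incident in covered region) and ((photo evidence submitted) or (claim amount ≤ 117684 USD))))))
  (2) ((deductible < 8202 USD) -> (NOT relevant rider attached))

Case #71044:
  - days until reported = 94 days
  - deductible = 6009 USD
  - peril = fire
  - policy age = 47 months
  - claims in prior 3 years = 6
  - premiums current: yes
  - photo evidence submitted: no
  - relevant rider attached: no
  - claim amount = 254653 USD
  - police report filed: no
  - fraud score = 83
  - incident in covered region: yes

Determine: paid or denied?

Paid

Atomic conditions:
  NOT police report filed: no → true
  fraud score ≤ 31: 83 ≤ 31 is false
  premiums current: yes → true
  incident in covered region: yes → true
  policy age = 171 months: 47 == 171 is false
  peril ∈ {flood, wind}: fire is not in the set → false
  photo evidence submitted: no → false
  claim amount ≤ 117684 USD: 254653 ≤ 117684 is false
  deductible < 8202 USD: 6009 < 8202 is true
  NOT relevant rider attached: no → true
Combine:
[1.1.1] exactly-one(true, false) = true
[1.1.2] exactly-one(true, true) = false
[1.1.3] false OR false OR true = true
[1.1.4.1.2] false OR false = false
[1.1.4.1] true AND false = false
[1.1.4] NOT false = true
[1.1] true AND false AND true AND true = false
[1] NOT false = true
[2] true → true = true
[root] true AND true = true
Overall: true → paid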